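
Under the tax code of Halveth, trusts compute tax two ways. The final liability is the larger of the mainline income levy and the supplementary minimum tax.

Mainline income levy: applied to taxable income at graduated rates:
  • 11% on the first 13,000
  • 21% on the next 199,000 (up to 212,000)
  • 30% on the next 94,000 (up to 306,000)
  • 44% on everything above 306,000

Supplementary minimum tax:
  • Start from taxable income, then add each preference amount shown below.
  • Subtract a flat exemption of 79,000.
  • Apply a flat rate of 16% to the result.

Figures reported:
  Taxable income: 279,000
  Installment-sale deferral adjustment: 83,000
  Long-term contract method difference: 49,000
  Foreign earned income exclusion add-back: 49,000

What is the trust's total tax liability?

Supplementary minimum tax:
  Adjusted income: 279,000 + 83,000 + 49,000 + 49,000 = 460,000
  Less exemption 79,000 → base 381,000
  381,000 × 16% = 60,960

Mainline income levy:
  13,000 × 11% = 1,430
  199,000 × 21% = 41,790
  67,000 × 30% = 20,100
  → 63,320

63,320 > 60,960, so the mainline income levy governs.

63,320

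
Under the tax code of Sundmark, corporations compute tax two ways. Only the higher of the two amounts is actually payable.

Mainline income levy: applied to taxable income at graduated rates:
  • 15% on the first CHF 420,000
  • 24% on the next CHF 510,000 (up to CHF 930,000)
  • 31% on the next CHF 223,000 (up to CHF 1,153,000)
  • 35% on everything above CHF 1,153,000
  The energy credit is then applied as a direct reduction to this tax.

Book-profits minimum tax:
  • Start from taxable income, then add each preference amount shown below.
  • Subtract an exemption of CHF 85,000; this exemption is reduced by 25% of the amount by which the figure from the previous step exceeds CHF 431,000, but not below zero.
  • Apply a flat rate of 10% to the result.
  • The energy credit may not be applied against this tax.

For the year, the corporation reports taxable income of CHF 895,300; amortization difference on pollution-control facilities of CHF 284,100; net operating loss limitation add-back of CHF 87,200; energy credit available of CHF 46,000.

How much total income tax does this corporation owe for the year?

Book-profits minimum tax:
  Adjusted income: CHF 895,300 + CHF 284,100 + CHF 87,200 = CHF 1,266,600
  Exemption: 25% × (CHF 1,266,600 − CHF 431,000) = CHF 208,900 ≥ CHF 85,000, so the exemption is fully phased out
  Base: CHF 1,266,600 − CHF 0 = CHF 1,266,600
  CHF 1,266,600 × 10% = CHF 126,660

Mainline income levy:
  CHF 420,000 × 15% = CHF 63,000
  CHF 475,300 × 24% = CHF 114,072
  → CHF 177,072
  Less energy credit CHF 46,000 → CHF 131,072

CHF 131,072 > CHF 126,660, so the mainline income levy governs.

CHF 131,072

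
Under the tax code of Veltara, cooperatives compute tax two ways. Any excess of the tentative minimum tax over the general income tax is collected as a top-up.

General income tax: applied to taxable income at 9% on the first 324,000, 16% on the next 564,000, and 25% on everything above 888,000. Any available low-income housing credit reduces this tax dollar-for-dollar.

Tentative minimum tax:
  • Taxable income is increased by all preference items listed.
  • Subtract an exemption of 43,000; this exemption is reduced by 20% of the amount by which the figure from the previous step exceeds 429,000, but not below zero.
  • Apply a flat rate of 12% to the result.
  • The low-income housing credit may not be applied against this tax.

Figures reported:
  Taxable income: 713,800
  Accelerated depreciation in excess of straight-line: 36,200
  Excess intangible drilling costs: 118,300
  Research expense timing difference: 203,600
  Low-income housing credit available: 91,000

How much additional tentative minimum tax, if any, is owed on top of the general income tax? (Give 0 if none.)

128,100

General income tax:
  324,000 × 9% = 29,160
  389,800 × 16% = 62,368
  → 91,528
  Less low-income housing credit 91,000 → 528

Tentative minimum tax:
  Adjusted income: 713,800 + 36,200 + 118,300 + 203,600 = 1,071,900
  Exemption: 20% × (1,071,900 − 429,000) = 128,580 ≥ 43,000, so the exemption is fully phased out
  Base: 1,071,900 − 0 = 1,071,900
  1,071,900 × 12% = 128,628

Excess of tentative minimum tax over general income tax: 128,628 − 528 = 128,100.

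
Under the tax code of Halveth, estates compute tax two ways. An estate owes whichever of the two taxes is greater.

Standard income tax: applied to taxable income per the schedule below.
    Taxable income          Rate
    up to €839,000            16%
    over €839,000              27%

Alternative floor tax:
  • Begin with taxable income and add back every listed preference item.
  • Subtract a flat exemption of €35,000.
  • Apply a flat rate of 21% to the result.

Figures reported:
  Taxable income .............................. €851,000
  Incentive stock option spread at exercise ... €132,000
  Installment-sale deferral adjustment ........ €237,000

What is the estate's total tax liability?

€248,850

Standard income tax:
  €839,000 × 16% = €134,240
  €12,000 × 27% = €3,240
  → €137,480

Alternative floor tax:
  Adjusted income: €851,000 + €132,000 + €237,000 = €1,220,000
  Less exemption €35,000 → base €1,185,000
  €1,185,000 × 21% = €248,850

€248,850 > €137,480, so the alternative floor tax is the binding amount.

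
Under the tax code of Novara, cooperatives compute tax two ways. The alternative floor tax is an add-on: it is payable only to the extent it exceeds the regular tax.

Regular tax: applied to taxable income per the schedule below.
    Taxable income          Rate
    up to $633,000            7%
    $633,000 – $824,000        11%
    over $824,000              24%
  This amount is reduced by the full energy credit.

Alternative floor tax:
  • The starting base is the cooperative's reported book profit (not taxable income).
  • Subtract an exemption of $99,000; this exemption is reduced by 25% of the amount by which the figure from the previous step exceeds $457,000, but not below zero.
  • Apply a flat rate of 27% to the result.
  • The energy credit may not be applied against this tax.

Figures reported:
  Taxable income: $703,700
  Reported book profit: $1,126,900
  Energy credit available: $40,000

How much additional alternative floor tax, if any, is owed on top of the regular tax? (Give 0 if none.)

Regular tax:
  $633,000 × 7% = $44,310
  $70,700 × 11% = $7,777
  → $52,087
  Less energy credit $40,000 → $12,087

Alternative floor tax:
  Base (reported book profit): $1,126,900
  Exemption: 25% × ($1,126,900 − $457,000) = $167,475 ≥ $99,000, so the exemption is fully phased out
  Base: $1,126,900 − $0 = $1,126,900
  $1,126,900 × 27% = $304,263

Excess of alternative floor tax over regular tax: $304,263 − $12,087 = $292,176.

$292,176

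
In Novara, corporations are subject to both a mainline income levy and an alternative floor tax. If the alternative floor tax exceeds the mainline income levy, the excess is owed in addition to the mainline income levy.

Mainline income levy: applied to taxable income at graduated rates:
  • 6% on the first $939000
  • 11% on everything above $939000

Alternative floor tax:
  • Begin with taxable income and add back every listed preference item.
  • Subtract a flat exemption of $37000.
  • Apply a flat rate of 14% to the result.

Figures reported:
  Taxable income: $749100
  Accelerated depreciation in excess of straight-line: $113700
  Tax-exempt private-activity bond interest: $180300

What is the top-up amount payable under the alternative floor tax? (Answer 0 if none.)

Mainline income levy:
  $749100 × 6% = $44946

Alternative floor tax:
  Adjusted income: $749100 + $113700 + $180300 = $1043100
  Less exemption $37000 → base $1006100
  $1006100 × 14% = $140854

Excess of alternative floor tax over mainline income levy: $140854 − $44946 = $95908.

$95908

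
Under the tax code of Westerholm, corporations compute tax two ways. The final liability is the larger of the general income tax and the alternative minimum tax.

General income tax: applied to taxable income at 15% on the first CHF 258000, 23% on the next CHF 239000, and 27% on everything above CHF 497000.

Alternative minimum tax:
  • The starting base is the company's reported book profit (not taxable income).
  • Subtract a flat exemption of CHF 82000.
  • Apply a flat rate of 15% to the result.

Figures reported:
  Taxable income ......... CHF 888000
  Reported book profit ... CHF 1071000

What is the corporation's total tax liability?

CHF 199240

Alternative minimum tax:
  Base (reported book profit): CHF 1071000
  Less exemption CHF 82000 → base CHF 989000
  CHF 989000 × 15% = CHF 148350

General income tax:
  CHF 258000 × 15% = CHF 38700
  CHF 239000 × 23% = CHF 54970
  CHF 391000 × 27% = CHF 105570
  → CHF 199240

CHF 199240 > CHF 148350, so the general income tax governs.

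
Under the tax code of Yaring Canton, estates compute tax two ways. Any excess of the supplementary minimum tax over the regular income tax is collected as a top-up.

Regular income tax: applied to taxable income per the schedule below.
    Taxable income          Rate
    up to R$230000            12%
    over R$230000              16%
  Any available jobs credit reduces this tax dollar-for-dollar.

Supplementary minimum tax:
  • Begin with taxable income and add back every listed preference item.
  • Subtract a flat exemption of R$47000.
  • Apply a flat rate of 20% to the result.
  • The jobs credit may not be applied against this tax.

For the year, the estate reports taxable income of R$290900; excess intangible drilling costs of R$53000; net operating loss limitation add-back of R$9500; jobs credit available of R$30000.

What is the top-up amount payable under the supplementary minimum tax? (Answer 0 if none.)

R$53936

Regular income tax:
  R$230000 × 12% = R$27600
  R$60900 × 16% = R$9744
  → R$37344
  Less jobs credit R$30000 → R$7344

Supplementary minimum tax:
  Adjusted income: R$290900 + R$53000 + R$9500 = R$353400
  Less exemption R$47000 → base R$306400
  R$306400 × 20% = R$61280

Excess of supplementary minimum tax over regular income tax: R$61280 − R$7344 = R$53936.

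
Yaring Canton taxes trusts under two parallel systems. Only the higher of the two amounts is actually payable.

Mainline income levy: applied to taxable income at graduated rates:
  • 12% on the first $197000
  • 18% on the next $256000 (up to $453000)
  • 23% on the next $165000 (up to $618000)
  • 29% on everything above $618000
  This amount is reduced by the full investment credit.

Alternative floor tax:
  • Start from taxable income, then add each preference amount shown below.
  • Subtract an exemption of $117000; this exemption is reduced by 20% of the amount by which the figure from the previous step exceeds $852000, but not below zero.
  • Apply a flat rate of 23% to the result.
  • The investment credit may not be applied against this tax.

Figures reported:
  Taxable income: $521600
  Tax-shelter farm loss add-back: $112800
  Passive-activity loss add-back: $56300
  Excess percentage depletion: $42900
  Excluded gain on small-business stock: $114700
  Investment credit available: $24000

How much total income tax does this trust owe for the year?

$168199

Mainline income levy:
  $197000 × 12% = $23640
  $256000 × 18% = $46080
  $68600 × 23% = $15778
  → $85498
  Less investment credit $24000 → $61498

Alternative floor tax:
  Adjusted income: $521600 + $112800 + $56300 + $42900 + $114700 = $848300
  Exemption: $848300 ≤ $852000, so full $117000 applies
  Base: $848300 − $117000 = $731300
  $731300 × 23% = $168199

$168199 > $61498, so the alternative floor tax is the binding amount.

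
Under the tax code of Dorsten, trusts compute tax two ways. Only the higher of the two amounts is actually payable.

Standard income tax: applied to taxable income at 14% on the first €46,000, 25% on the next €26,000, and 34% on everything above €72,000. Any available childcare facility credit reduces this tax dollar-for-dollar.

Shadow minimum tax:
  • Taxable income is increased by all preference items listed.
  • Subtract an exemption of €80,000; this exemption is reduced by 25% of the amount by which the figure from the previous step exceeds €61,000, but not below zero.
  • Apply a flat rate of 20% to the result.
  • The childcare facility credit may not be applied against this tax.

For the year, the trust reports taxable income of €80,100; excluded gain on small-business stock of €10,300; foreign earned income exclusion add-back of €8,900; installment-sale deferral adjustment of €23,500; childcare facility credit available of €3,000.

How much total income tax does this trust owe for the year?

€12,694

Standard income tax:
  €46,000 × 14% = €6,440
  €26,000 × 25% = €6,500
  €8,100 × 34% = €2,754
  → €15,694
  Less childcare facility credit €3,000 → €12,694

Shadow minimum tax:
  Adjusted income: €80,100 + €10,300 + €8,900 + €23,500 = €122,800
  Exemption: €80,000 − 25% × (€122,800 − €61,000) = €80,000 − €15,450 = €64,550
  Base: €122,800 − €64,550 = €58,250
  €58,250 × 20% = €11,650

€12,694 > €11,650, so the standard income tax governs.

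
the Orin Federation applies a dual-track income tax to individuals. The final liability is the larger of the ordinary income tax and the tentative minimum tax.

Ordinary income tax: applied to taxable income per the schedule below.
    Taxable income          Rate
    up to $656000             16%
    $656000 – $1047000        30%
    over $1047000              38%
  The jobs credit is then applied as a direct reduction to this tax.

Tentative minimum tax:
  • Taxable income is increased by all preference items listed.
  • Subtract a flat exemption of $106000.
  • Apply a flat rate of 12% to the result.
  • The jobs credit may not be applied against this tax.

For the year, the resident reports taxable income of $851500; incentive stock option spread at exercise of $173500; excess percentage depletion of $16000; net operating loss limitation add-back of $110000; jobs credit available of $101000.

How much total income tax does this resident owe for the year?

Tentative minimum tax:
  Adjusted income: $851500 + $173500 + $16000 + $110000 = $1151000
  Less exemption $106000 → base $1045000
  $1045000 × 12% = $125400

Ordinary income tax:
  $656000 × 16% = $104960
  $195500 × 30% = $58650
  → $163610
  Less jobs credit $101000 → $62610

$125400 > $62610, so the tentative minimum tax is the binding amount.

$125400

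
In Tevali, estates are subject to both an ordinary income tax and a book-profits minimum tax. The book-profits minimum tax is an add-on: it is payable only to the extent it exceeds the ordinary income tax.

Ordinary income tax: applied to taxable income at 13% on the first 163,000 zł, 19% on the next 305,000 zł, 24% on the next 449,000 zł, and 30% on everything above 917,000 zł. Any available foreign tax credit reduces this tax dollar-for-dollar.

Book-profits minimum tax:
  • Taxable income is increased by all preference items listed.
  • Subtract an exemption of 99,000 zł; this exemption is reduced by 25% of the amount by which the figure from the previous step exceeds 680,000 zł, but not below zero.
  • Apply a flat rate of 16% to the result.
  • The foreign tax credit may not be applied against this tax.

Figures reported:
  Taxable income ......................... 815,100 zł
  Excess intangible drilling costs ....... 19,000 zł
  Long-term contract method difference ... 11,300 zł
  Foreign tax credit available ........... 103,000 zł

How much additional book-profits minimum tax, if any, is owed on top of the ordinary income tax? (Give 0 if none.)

Ordinary income tax:
  163,000 zł × 13% = 21,190 zł
  305,000 zł × 19% = 57,950 zł
  347,100 zł × 24% = 83,304 zł
  → 162,444 zł
  Less foreign tax credit 103,000 zł → 59,444 zł

Book-profits minimum tax:
  Adjusted income: 815,100 zł + 19,000 zł + 11,300 zł = 845,400 zł
  Exemption: 99,000 zł − 25% × (845,400 zł − 680,000 zł) = 99,000 zł − 41,350 zł = 57,650 zł
  Base: 845,400 zł − 57,650 zł = 787,750 zł
  787,750 zł × 16% = 126,040 zł

Excess of book-profits minimum tax over ordinary income tax: 126,040 zł − 59,444 zł = 66,596 zł.

66,596 zł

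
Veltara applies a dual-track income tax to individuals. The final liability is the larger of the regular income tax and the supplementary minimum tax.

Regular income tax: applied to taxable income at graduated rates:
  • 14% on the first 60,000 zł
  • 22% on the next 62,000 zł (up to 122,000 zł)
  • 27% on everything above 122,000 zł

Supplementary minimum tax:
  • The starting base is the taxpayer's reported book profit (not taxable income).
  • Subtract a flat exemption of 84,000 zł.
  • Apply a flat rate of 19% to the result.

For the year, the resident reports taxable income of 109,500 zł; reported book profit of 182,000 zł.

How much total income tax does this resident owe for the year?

19,290 zł

Supplementary minimum tax:
  Base (reported book profit): 182,000 zł
  Less exemption 84,000 zł → base 98,000 zł
  98,000 zł × 19% = 18,620 zł

Regular income tax:
  60,000 zł × 14% = 8,400 zł
  49,500 zł × 22% = 10,890 zł
  → 19,290 zł

19,290 zł > 18,620 zł, so the regular income tax governs.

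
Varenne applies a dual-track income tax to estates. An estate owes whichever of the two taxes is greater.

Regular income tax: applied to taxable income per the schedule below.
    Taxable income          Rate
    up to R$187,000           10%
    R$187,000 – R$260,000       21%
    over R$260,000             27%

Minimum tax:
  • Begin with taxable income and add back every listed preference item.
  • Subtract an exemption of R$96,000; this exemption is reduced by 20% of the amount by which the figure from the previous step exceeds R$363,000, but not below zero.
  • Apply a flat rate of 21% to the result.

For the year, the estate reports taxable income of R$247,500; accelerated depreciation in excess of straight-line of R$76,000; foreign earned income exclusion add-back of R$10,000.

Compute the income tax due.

Minimum tax:
  Adjusted income: R$247,500 + R$76,000 + R$10,000 = R$333,500
  Exemption: R$333,500 ≤ R$363,000, so full R$96,000 applies
  Base: R$333,500 − R$96,000 = R$237,500
  R$237,500 × 21% = R$49,875

Regular income tax:
  R$187,000 × 10% = R$18,700
  R$60,500 × 21% = R$12,705
  → R$31,405

R$49,875 > R$31,405, so the minimum tax is the binding amount.

R$49,875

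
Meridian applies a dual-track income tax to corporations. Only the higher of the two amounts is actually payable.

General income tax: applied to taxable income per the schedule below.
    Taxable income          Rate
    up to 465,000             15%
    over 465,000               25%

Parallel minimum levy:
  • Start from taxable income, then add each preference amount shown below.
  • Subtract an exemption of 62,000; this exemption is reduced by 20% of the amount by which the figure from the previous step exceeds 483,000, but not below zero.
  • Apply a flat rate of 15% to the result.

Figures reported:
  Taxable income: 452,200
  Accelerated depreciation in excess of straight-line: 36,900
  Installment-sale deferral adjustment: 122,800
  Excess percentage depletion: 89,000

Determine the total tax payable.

Parallel minimum levy:
  Adjusted income: 452,200 + 36,900 + 122,800 + 89,000 = 700,900
  Exemption: 62,000 − 20% × (700,900 − 483,000) = 62,000 − 43,580 = 18,420
  Base: 700,900 − 18,420 = 682,480
  682,480 × 15% = 102,372

General income tax:
  452,200 × 15% = 67,830

102,372 > 67,830, so the parallel minimum levy is the binding amount.

102,372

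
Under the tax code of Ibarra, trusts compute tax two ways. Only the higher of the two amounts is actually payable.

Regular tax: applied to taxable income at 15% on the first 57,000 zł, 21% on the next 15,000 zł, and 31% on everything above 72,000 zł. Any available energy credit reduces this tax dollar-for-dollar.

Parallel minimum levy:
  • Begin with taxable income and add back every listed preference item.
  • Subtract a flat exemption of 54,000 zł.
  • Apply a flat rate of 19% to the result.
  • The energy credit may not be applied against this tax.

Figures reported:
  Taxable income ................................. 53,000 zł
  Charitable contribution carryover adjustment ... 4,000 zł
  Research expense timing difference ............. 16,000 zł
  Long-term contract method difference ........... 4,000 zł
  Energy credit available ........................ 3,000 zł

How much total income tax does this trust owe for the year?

4,950 zł

Regular tax:
  53,000 zł × 15% = 7,950 zł
  Less energy credit 3,000 zł → 4,950 zł

Parallel minimum levy:
  Adjusted income: 53,000 zł + 4,000 zł + 16,000 zł + 4,000 zł = 77,000 zł
  Less exemption 54,000 zł → base 23,000 zł
  23,000 zł × 19% = 4,370 zł

4,950 zł > 4,370 zł, so the regular tax governs.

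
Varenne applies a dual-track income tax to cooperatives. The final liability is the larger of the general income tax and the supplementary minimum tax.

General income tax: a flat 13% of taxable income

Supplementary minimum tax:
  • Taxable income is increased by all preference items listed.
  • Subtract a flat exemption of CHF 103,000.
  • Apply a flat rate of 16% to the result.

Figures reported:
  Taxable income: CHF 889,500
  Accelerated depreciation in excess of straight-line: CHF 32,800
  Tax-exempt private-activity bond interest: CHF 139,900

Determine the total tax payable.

General income tax:
  CHF 889,500 × 13% = CHF 115,635

Supplementary minimum tax:
  Adjusted income: CHF 889,500 + CHF 32,800 + CHF 139,900 = CHF 1,062,200
  Less exemption CHF 103,000 → base CHF 959,200
  CHF 959,200 × 16% = CHF 153,472

CHF 153,472 > CHF 115,635, so the supplementary minimum tax is the binding amount.

CHF 153,472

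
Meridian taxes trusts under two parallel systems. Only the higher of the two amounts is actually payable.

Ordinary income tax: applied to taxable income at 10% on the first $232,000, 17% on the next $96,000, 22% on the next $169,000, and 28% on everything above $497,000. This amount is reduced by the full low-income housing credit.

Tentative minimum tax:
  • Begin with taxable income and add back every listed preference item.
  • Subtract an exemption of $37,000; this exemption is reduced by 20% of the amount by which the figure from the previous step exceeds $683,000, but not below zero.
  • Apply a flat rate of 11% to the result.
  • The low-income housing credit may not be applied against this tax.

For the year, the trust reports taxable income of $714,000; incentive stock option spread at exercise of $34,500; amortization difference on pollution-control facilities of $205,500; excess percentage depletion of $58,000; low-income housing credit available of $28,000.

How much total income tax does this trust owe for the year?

Tentative minimum tax:
  Adjusted income: $714,000 + $34,500 + $205,500 + $58,000 = $1,012,000
  Exemption: 20% × ($1,012,000 − $683,000) = $65,800 ≥ $37,000, so the exemption is fully phased out
  Base: $1,012,000 − $0 = $1,012,000
  $1,012,000 × 11% = $111,320

Ordinary income tax:
  $232,000 × 10% = $23,200
  $96,000 × 17% = $16,320
  $169,000 × 22% = $37,180
  $217,000 × 28% = $60,760
  → $137,460
  Less low-income housing credit $28,000 → $109,460

$111,320 > $109,460, so the tentative minimum tax is the binding amount.

$111,320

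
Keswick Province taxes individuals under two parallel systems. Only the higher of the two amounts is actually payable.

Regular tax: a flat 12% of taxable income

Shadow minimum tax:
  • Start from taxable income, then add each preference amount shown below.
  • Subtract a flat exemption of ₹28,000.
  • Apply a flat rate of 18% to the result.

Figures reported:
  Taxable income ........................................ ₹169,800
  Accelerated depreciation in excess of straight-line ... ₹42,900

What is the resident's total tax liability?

₹33,246

Regular tax:
  ₹169,800 × 12% = ₹20,376

Shadow minimum tax:
  Adjusted income: ₹169,800 + ₹42,900 = ₹212,700
  Less exemption ₹28,000 → base ₹184,700
  ₹184,700 × 18% = ₹33,246

₹33,246 > ₹20,376, so the shadow minimum tax is the binding amount.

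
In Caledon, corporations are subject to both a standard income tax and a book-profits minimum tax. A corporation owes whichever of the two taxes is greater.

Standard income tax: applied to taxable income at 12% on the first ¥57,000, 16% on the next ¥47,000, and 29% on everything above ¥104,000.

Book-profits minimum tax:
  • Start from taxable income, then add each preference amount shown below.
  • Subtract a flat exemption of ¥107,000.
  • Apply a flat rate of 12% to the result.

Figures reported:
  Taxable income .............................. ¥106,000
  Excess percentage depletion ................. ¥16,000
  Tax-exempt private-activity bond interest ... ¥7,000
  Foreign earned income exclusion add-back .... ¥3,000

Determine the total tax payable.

¥14,940

Standard income tax:
  ¥57,000 × 12% = ¥6,840
  ¥47,000 × 16% = ¥7,520
  ¥2,000 × 29% = ¥580
  → ¥14,940

Book-profits minimum tax:
  Adjusted income: ¥106,000 + ¥16,000 + ¥7,000 + ¥3,000 = ¥132,000
  Less exemption ¥107,000 → base ¥25,000
  ¥25,000 × 12% = ¥3,000

¥14,940 > ¥3,000, so the standard income tax governs.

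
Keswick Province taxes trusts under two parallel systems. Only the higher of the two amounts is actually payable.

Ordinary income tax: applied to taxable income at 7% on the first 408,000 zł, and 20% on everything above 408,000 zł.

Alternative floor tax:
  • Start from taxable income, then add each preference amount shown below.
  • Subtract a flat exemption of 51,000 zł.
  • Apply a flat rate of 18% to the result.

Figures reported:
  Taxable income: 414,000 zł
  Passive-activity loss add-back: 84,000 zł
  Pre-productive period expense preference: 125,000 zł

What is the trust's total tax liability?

102,960 zł

Alternative floor tax:
  Adjusted income: 414,000 zł + 84,000 zł + 125,000 zł = 623,000 zł
  Less exemption 51,000 zł → base 572,000 zł
  572,000 zł × 18% = 102,960 zł

Ordinary income tax:
  408,000 zł × 7% = 28,560 zł
  6,000 zł × 20% = 1,200 zł
  → 29,760 zł

102,960 zł > 29,760 zł, so the alternative floor tax is the binding amount.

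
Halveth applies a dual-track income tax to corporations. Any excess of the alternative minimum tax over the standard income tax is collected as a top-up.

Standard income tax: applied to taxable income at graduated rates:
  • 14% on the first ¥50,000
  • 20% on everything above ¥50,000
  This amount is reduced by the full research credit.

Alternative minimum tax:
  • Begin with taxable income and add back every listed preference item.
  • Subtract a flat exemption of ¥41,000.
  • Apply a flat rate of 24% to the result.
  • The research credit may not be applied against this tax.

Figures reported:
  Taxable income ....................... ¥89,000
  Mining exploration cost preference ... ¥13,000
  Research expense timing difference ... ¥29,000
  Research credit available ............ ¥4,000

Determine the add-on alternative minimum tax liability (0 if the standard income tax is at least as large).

Alternative minimum tax:
  Adjusted income: ¥89,000 + ¥13,000 + ¥29,000 = ¥131,000
  Less exemption ¥41,000 → base ¥90,000
  ¥90,000 × 24% = ¥21,600

Standard income tax:
  ¥50,000 × 14% = ¥7,000
  ¥39,000 × 20% = ¥7,800
  → ¥14,800
  Less research credit ¥4,000 → ¥10,800

Excess of alternative minimum tax over standard income tax: ¥21,600 − ¥10,800 = ¥10,800.

¥10,800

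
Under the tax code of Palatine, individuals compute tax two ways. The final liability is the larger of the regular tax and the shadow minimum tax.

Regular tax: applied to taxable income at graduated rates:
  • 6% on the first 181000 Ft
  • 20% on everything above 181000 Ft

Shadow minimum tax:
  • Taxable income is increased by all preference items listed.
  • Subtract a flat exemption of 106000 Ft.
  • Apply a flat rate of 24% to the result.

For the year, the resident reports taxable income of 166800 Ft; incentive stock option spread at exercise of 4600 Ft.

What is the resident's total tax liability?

Shadow minimum tax:
  Adjusted income: 166800 Ft + 4600 Ft = 171400 Ft
  Less exemption 106000 Ft → base 65400 Ft
  65400 Ft × 24% = 15696 Ft

Regular tax:
  166800 Ft × 6% = 10008 Ft

15696 Ft > 10008 Ft, so the shadow minimum tax is the binding amount.

15696 Ft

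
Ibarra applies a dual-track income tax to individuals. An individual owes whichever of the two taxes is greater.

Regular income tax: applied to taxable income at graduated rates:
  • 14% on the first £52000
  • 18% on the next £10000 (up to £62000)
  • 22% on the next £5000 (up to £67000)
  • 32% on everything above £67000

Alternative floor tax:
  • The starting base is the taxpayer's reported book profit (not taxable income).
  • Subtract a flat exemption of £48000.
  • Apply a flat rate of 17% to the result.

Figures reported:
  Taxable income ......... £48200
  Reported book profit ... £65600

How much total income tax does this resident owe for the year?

£6748

Alternative floor tax:
  Base (reported book profit): £65600
  Less exemption £48000 → base £17600
  £17600 × 17% = £2992

Regular income tax:
  £48200 × 14% = £6748

£6748 > £2992, so the regular income tax governs.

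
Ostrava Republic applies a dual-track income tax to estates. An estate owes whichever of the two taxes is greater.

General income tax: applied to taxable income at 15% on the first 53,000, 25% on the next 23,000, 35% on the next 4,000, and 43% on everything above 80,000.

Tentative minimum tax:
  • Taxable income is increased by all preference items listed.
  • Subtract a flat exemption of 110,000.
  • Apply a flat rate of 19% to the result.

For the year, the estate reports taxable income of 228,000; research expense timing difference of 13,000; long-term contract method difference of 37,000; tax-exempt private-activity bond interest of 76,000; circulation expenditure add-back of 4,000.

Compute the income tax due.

Tentative minimum tax:
  Adjusted income: 228,000 + 13,000 + 37,000 + 76,000 + 4,000 = 358,000
  Less exemption 110,000 → base 248,000
  248,000 × 19% = 47,120

General income tax:
  53,000 × 15% = 7,950
  23,000 × 25% = 5,750
  4,000 × 35% = 1,400
  148,000 × 43% = 63,640
  → 78,740

78,740 > 47,120, so the general income tax governs.

78,740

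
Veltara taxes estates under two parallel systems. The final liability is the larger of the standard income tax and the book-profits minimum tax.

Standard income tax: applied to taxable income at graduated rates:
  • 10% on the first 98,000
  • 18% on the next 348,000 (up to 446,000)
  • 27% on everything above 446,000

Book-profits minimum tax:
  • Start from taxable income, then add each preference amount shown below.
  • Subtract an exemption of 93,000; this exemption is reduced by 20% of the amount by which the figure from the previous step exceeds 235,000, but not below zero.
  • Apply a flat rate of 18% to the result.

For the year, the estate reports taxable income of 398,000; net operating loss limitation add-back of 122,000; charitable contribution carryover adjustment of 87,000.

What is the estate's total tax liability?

105,912

Standard income tax:
  98,000 × 10% = 9,800
  300,000 × 18% = 54,000
  → 63,800

Book-profits minimum tax:
  Adjusted income: 398,000 + 122,000 + 87,000 = 607,000
  Exemption: 93,000 − 20% × (607,000 − 235,000) = 93,000 − 74,400 = 18,600
  Base: 607,000 − 18,600 = 588,400
  588,400 × 18% = 105,912

105,912 > 63,800, so the book-profits minimum tax is the binding amount.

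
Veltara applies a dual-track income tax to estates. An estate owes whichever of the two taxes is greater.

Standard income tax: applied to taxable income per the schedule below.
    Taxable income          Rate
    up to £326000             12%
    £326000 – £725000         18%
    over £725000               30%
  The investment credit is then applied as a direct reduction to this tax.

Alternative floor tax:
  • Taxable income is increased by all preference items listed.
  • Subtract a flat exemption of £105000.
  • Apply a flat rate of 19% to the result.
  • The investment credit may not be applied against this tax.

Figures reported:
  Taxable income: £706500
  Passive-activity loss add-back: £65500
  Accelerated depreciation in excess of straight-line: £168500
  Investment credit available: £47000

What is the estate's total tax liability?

Alternative floor tax:
  Adjusted income: £706500 + £65500 + £168500 = £940500
  Less exemption £105000 → base £835500
  £835500 × 19% = £158745

Standard income tax:
  £326000 × 12% = £39120
  £380500 × 18% = £68490
  → £107610
  Less investment credit £47000 → £60610

£158745 > £60610, so the alternative floor tax is the binding amount.

£158745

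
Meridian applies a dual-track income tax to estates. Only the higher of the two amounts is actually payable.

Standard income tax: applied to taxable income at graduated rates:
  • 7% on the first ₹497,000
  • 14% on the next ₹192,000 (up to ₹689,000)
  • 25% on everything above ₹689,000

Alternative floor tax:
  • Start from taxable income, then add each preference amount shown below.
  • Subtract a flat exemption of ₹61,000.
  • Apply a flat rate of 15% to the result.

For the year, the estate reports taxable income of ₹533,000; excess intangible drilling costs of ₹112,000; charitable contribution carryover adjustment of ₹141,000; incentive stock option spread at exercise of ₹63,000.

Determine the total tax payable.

₹118,200

Alternative floor tax:
  Adjusted income: ₹533,000 + ₹112,000 + ₹141,000 + ₹63,000 = ₹849,000
  Less exemption ₹61,000 → base ₹788,000
  ₹788,000 × 15% = ₹118,200

Standard income tax:
  ₹497,000 × 7% = ₹34,790
  ₹36,000 × 14% = ₹5,040
  → ₹39,830

₹118,200 > ₹39,830, so the alternative floor tax is the binding amount.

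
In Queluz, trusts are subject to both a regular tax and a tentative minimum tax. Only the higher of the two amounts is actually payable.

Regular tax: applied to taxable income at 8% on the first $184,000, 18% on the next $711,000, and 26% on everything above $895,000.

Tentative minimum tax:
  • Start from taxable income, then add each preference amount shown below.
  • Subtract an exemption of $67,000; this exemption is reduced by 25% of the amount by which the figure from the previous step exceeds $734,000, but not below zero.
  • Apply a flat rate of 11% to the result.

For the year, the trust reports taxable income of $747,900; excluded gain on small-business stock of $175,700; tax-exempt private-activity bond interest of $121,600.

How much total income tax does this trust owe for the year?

Regular tax:
  $184,000 × 8% = $14,720
  $563,900 × 18% = $101,502
  → $116,222

Tentative minimum tax:
  Adjusted income: $747,900 + $175,700 + $121,600 = $1,045,200
  Exemption: 25% × ($1,045,200 − $734,000) = $77,800 ≥ $67,000, so the exemption is fully phased out
  Base: $1,045,200 − $0 = $1,045,200
  $1,045,200 × 11% = $114,972

$116,222 > $114,972, so the regular tax governs.

$116,222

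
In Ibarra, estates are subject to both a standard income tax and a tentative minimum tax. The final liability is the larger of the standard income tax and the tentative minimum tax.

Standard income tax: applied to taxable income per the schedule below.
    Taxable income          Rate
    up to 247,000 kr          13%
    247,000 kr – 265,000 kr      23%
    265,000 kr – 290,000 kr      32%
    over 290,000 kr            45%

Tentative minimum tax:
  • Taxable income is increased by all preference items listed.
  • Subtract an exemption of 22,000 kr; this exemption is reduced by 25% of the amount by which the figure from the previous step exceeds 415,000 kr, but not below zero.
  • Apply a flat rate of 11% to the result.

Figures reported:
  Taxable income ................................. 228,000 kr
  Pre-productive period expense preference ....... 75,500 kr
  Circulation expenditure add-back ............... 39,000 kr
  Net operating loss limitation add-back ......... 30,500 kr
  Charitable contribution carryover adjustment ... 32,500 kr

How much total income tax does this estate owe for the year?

42,185 kr

Tentative minimum tax:
  Adjusted income: 228,000 kr + 75,500 kr + 39,000 kr + 30,500 kr + 32,500 kr = 405,500 kr
  Exemption: 405,500 kr ≤ 415,000 kr, so full 22,000 kr applies
  Base: 405,500 kr − 22,000 kr = 383,500 kr
  383,500 kr × 11% = 42,185 kr

Standard income tax:
  228,000 kr × 13% = 29,640 kr

42,185 kr > 29,640 kr, so the tentative minimum tax is the binding amount.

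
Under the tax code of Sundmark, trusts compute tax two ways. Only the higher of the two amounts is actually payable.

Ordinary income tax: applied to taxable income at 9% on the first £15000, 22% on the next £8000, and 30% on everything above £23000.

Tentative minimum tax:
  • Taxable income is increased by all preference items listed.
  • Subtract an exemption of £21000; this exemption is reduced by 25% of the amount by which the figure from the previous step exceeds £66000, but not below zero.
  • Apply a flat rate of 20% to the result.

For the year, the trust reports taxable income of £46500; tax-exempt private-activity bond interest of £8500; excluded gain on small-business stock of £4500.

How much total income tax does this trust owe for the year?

£10160

Ordinary income tax:
  £15000 × 9% = £1350
  £8000 × 22% = £1760
  £23500 × 30% = £7050
  → £10160

Tentative minimum tax:
  Adjusted income: £46500 + £8500 + £4500 = £59500
  Exemption: £59500 ≤ £66000, so full £21000 applies
  Base: £59500 − £21000 = £38500
  £38500 × 20% = £7700

£10160 > £7700, so the ordinary income tax governs.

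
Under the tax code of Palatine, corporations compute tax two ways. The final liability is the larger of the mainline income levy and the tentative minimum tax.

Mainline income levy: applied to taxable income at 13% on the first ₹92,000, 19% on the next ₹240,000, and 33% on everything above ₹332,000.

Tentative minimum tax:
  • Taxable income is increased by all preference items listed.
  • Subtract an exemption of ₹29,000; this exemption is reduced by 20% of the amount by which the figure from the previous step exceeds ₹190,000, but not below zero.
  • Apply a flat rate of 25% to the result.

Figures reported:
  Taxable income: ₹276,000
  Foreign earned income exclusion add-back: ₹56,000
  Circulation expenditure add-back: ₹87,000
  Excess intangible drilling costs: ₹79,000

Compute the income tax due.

Mainline income levy:
  ₹92,000 × 13% = ₹11,960
  ₹184,000 × 19% = ₹34,960
  → ₹46,920

Tentative minimum tax:
  Adjusted income: ₹276,000 + ₹56,000 + ₹87,000 + ₹79,000 = ₹498,000
  Exemption: 20% × (₹498,000 − ₹190,000) = ₹61,600 ≥ ₹29,000, so the exemption is fully phased out
  Base: ₹498,000 − ₹0 = ₹498,000
  ₹498,000 × 25% = ₹124,500

₹124,500 > ₹46,920, so the tentative minimum tax is the binding amount.

₹124,500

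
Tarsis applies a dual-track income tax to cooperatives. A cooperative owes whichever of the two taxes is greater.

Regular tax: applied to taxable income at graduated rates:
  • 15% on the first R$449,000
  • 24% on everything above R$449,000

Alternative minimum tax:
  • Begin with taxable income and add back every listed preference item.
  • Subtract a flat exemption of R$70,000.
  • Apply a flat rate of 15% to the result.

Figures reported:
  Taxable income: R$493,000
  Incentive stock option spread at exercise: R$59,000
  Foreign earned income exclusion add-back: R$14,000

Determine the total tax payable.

R$77,910

Regular tax:
  R$449,000 × 15% = R$67,350
  R$44,000 × 24% = R$10,560
  → R$77,910

Alternative minimum tax:
  Adjusted income: R$493,000 + R$59,000 + R$14,000 = R$566,000
  Less exemption R$70,000 → base R$496,000
  R$496,000 × 15% = R$74,400

R$77,910 > R$74,400, so the regular tax governs.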